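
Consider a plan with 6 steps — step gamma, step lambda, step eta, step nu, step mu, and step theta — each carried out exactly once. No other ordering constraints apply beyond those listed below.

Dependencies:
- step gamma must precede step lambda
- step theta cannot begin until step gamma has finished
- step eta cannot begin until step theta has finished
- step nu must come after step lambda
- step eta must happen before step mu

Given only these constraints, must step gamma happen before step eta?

Yes

Chaining the stated constraints: step gamma → step theta → step eta.
Hence step gamma necessarily comes before step eta.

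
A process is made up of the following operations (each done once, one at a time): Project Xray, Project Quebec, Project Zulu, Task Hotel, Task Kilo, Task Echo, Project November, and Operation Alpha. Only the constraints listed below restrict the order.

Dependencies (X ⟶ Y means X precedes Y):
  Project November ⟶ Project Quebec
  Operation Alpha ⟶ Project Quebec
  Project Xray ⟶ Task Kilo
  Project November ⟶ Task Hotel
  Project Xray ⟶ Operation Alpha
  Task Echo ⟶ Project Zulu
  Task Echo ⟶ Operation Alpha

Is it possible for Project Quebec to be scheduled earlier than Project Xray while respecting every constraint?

No

Following Project Xray → Operation Alpha → Project Quebec, Project Xray must precede Project Quebec in every valid ordering.
So no valid ordering can have Project Quebec before Project Xray.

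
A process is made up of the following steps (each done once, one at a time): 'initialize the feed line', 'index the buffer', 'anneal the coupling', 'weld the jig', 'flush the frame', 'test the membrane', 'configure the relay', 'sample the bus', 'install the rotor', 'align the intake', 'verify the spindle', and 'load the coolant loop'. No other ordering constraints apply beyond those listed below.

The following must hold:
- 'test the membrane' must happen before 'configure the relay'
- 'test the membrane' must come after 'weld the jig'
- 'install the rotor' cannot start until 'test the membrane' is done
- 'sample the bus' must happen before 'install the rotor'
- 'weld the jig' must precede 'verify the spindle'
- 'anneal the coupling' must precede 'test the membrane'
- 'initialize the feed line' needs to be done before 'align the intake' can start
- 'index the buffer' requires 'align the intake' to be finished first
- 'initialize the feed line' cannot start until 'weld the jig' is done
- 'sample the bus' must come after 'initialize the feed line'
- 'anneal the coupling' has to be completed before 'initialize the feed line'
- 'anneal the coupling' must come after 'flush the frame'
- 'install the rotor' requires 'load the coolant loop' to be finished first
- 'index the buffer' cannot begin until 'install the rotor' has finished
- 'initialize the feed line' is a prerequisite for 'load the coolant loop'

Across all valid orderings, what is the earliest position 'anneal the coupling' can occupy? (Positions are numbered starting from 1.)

2

The only step forced before 'anneal the coupling' (directly or transitively) is 'flush the frame'.
With 1 mandatory predecessor, the earliest 'anneal the coupling' can sit is position 1+1 = 2, and placing just that one first achieves it.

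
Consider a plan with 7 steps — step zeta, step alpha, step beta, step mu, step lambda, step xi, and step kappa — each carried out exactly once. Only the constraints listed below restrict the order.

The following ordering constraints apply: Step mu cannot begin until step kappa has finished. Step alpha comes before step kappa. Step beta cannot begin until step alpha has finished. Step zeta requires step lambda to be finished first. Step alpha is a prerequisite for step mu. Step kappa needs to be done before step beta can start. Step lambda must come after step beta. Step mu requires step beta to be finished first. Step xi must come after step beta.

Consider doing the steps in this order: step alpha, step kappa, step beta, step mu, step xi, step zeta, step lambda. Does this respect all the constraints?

The sequence places step zeta ahead of step lambda.
That contradicts the constraint that step lambda must precede step zeta.

No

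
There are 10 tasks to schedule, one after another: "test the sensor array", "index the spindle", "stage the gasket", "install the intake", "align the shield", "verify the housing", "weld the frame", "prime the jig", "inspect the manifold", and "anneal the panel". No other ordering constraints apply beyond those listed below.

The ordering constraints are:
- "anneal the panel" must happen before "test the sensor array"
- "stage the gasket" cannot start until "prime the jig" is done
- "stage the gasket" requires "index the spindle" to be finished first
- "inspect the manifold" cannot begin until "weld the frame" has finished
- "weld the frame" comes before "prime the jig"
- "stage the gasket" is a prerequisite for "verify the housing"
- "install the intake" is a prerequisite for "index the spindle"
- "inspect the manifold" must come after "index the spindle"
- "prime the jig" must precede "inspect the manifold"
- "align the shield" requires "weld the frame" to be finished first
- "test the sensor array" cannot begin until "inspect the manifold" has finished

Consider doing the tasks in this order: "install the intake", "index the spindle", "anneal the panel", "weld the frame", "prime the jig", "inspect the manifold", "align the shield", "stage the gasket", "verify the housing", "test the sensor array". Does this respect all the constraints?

Every stated constraint is respected: "anneal the panel" sits at position 3, ahead of "test the sensor array" at position 10, and each of the other listed pairs likewise has the predecessor earlier in the sequence.

Yes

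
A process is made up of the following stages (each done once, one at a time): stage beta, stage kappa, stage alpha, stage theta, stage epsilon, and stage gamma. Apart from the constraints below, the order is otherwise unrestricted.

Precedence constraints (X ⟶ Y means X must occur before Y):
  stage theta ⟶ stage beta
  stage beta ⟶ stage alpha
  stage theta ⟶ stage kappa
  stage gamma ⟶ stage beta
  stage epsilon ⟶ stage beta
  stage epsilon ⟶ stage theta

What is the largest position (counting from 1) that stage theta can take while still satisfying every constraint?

3

The stages that are forced after stage theta, directly or by a chain of constraints, are stage beta, stage kappa, stage alpha. That's 3 stages.
With 3 mandatory successors out of 6 stages total, the latest slot for stage theta is 6−3 = 3, and it's reachable by doing all non-successors before stage theta.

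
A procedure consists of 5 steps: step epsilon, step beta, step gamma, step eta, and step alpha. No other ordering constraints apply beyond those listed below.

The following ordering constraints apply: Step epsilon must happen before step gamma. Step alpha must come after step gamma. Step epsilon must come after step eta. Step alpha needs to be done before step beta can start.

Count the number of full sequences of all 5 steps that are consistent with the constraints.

1

Step eta is the only step with nothing required before it, so every ordering starts there.
Continuing from there, at each step only one step has all its prerequisites placed, so the ordering is fully determined — there is exactly 1.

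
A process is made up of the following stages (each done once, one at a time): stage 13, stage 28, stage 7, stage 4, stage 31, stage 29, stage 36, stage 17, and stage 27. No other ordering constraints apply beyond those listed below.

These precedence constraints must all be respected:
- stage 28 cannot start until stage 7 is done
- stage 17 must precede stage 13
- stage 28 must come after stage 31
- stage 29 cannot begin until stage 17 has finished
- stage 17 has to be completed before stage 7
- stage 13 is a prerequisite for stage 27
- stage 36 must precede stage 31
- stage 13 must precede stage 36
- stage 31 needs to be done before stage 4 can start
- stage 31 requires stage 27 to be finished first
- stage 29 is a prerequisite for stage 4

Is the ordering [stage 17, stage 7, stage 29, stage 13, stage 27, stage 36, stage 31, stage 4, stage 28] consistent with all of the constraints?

Yes

Checking each listed constraint against this order: for instance, stage 7 is in position 2 and stage 28 in position 9, so that constraint holds — and the remaining constraints check out the same way.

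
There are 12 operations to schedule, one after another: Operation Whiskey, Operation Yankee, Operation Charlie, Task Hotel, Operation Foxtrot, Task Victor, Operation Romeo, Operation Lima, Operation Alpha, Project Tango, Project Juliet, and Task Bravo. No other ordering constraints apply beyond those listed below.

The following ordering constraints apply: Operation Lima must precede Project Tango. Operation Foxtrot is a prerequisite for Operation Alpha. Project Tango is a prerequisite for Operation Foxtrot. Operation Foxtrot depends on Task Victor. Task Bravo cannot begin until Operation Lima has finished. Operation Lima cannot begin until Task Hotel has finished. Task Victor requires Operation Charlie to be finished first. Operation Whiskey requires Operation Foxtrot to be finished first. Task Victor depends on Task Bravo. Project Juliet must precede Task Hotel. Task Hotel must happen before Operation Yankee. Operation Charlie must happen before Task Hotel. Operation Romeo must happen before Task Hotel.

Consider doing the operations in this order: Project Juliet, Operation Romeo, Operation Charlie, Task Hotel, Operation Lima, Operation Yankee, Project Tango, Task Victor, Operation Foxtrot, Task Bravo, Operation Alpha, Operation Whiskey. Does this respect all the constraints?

No

Here Task Bravo comes after Task Victor.
But one of the constraints requires Task Bravo before Task Victor, so this ordering violates it.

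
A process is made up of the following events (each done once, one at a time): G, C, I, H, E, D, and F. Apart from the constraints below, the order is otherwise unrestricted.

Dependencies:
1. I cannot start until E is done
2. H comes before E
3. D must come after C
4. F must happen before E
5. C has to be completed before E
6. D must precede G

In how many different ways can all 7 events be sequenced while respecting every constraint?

The events with no prerequisites are C, H, F; any of them can be placed first.
Enumerating by repeatedly choosing an available event (one whose prerequisites are all placed) gives 62 distinct complete orderings.

62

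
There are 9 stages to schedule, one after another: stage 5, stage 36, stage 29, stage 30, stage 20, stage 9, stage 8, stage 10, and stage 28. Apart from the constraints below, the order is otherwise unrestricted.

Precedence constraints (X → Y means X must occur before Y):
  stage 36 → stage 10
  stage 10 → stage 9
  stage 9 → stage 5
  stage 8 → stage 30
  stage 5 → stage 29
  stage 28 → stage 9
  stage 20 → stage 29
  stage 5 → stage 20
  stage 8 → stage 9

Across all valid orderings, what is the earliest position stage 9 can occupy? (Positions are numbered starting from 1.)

5

The stages that are forced before stage 9, directly or transitively, are stage 36, stage 8, stage 10, stage 28. That's 4 stages.
With 4 mandatory predecessors, the earliest stage 9 can sit is position 4+1 = 5, and placing just those 4 first achieves it.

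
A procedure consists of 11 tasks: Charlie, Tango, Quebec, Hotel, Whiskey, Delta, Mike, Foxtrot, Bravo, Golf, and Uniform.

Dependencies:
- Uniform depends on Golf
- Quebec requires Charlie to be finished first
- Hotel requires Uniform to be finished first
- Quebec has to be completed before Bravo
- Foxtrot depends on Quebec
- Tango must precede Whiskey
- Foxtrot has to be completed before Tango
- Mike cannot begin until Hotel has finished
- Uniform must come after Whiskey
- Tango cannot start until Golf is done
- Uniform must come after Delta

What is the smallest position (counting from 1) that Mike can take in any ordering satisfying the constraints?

Every task that must precede Mike has to come before it. Tracing all chains that end at Mike, those tasks are: Charlie, Tango, Quebec, Hotel, Whiskey, Delta, Foxtrot, Golf, Uniform — 9 in total.
With 9 mandatory predecessors, the earliest Mike can sit is position 9+1 = 10, and placing just those 9 first achieves it.

10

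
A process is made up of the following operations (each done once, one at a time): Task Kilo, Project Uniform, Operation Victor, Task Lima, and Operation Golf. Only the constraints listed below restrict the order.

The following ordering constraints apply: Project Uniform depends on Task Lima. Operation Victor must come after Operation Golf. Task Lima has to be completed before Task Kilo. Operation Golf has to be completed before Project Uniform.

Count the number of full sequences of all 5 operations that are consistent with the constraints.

16

The operations with no prerequisites are Task Lima, Operation Golf; any of them can be placed first.
Counting all ways to extend the partial order to a total order gives 16.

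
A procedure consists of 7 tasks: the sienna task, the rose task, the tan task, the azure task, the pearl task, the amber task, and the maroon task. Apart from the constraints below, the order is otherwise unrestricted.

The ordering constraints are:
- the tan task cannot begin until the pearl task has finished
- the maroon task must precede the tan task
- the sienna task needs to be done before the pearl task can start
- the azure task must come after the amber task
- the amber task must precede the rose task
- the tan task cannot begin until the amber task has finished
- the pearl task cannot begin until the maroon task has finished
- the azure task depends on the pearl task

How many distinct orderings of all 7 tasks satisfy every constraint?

72

3 tasks have no prerequisites (the sienna task, the amber task, the maroon task), so any of them could come first.
Enumerating by repeatedly choosing an available task (one whose prerequisites are all placed) gives 72 distinct complete orderings.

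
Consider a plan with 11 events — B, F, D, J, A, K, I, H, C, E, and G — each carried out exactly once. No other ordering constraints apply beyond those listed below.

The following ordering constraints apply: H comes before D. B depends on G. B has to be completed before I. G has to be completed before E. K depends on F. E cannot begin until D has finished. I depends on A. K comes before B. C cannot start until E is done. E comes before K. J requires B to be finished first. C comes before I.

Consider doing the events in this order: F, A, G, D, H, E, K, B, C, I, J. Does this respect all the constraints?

No

Here H comes after D.
That contradicts the constraint that H must precede D.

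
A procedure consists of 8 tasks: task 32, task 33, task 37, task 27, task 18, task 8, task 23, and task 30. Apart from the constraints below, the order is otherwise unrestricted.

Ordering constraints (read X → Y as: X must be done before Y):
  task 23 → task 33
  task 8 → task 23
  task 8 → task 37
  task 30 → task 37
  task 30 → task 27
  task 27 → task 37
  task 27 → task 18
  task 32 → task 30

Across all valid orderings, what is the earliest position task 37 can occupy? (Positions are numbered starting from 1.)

Working backwards through the constraints from task 37, its full set of required predecessors is task 32, task 27, task 8, task 30 — 4 of them.
With 4 mandatory predecessors, the earliest task 37 can sit is position 4+1 = 5, and placing just those 4 first achieves it.

5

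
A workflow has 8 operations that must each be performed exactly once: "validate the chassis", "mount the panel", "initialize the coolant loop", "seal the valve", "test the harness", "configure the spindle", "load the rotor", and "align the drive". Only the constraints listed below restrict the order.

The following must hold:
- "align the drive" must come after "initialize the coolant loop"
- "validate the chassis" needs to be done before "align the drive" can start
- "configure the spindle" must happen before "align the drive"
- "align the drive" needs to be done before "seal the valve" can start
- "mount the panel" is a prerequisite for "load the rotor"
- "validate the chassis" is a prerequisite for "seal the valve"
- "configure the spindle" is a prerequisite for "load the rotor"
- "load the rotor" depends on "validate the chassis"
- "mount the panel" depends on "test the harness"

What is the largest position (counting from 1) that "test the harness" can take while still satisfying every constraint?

6

Every operation that must follow "test the harness" has to come after it. Tracing all chains starting from "test the harness", those operations are: "mount the panel", "load the rotor" — 2 in total.
So at least 2 operations follow "test the harness", putting "test the harness" no later than position 6. That position is achievable by scheduling everything else first.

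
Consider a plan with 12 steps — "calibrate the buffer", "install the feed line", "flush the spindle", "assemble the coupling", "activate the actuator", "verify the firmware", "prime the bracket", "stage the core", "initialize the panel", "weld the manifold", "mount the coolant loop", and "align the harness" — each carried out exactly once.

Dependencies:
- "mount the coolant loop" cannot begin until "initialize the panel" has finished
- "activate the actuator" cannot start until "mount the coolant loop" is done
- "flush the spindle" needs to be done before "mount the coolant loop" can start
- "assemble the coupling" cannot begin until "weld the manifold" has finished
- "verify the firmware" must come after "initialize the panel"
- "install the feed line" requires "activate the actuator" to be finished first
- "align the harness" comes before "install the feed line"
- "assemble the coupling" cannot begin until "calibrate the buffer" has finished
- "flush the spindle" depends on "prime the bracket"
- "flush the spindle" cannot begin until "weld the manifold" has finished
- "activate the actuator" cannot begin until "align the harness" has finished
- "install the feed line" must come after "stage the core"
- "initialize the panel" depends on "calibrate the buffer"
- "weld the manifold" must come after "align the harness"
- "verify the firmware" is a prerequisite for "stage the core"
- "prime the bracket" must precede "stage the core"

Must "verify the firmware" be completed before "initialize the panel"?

No

There is a chain "initialize the panel" → "verify the firmware", which puts "initialize the panel" before "verify the firmware".
So "verify the firmware" never precedes "initialize the panel".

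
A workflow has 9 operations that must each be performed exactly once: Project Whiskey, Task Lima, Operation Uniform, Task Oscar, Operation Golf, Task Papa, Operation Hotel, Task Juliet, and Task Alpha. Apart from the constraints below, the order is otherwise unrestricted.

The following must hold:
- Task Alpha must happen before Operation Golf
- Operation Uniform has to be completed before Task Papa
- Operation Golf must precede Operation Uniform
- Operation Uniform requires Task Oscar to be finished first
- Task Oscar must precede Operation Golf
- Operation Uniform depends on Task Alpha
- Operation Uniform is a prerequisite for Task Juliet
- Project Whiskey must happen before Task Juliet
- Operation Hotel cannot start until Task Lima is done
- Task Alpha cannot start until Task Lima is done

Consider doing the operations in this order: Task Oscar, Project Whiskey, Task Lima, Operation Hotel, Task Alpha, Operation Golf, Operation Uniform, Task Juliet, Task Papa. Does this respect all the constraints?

Yes

Every stated constraint is respected: Task Oscar sits at position 1, ahead of Operation Uniform at position 7, and each of the other listed pairs likewise has the predecessor earlier in the sequence.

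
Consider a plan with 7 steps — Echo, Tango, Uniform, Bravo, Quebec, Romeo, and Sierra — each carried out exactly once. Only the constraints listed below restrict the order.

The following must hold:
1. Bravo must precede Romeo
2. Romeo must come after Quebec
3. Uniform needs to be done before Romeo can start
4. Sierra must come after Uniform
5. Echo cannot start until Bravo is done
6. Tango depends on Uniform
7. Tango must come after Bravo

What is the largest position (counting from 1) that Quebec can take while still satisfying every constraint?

6

The only step forced after Quebec (directly or by a chain) is Romeo.
With 1 mandatory successor out of 7 steps total, the latest slot for Quebec is 7−1 = 6, and it's reachable by doing all non-successors before Quebec.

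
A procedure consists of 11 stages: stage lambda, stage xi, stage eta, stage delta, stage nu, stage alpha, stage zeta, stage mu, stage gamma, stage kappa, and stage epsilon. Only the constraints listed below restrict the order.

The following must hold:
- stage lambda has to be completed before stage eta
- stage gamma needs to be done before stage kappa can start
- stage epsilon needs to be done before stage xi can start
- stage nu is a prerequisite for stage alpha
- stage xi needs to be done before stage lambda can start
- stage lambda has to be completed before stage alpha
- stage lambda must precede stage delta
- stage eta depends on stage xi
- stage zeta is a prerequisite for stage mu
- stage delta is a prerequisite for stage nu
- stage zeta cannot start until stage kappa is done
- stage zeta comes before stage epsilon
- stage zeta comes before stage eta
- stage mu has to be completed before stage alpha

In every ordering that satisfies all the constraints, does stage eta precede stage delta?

No

Stage eta and stage delta are not related by any chain of constraints.
There exist valid orderings with stage delta before stage eta, so stage eta is not required to come first.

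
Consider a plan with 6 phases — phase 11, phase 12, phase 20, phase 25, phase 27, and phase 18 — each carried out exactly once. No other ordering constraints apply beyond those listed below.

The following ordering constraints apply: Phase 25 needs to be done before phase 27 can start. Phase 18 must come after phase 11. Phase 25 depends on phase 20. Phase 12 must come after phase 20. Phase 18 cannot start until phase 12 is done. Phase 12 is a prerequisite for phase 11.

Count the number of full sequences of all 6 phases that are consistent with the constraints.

Phase 20 is the only phase with nothing required before it, so every ordering starts there.
Enumerating by repeatedly choosing an available phase (one whose prerequisites are all placed) gives 10 distinct complete orderings.

10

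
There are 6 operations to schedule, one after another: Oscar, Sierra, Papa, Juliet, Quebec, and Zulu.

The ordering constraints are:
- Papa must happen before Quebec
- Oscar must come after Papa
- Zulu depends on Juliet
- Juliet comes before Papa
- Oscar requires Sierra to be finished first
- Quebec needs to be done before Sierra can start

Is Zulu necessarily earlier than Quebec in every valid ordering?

No

Nothing in the constraints links Zulu and Quebec; they are unordered relative to each other.
A valid ordering placing Quebec before Zulu exists, so the answer is no.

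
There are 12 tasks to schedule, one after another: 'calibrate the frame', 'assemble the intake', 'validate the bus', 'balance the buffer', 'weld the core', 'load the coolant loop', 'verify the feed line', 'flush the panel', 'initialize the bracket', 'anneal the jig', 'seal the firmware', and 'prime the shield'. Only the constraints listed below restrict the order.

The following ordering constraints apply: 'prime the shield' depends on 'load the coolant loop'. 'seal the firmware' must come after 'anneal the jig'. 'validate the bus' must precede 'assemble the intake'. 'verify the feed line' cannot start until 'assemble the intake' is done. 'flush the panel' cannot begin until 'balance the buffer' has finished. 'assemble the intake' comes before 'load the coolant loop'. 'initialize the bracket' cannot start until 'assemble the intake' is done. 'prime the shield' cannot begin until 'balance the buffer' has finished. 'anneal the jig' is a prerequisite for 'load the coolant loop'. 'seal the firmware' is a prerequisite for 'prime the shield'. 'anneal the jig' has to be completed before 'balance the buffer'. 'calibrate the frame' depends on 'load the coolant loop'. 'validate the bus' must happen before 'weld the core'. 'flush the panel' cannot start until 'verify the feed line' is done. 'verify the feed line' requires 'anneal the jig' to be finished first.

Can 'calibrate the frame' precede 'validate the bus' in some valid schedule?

No

The constraints give a chain 'validate the bus' → 'assemble the intake' → 'load the coolant loop' → 'calibrate the frame', which forces 'validate the bus' before 'calibrate the frame'.
So no valid ordering can have 'calibrate the frame' before 'validate the bus'.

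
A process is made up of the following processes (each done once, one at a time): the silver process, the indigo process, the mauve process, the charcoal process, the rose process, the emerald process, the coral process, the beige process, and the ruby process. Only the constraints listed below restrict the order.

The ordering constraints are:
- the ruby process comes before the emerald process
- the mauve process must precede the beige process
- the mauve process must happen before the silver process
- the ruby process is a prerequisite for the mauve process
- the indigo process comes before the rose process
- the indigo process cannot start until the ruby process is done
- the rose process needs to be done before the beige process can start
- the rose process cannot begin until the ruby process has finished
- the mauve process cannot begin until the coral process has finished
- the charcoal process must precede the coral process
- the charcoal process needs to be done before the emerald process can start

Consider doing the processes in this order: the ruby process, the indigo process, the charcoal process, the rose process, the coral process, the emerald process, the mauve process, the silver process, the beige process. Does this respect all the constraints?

Yes

Every stated constraint is respected: the ruby process sits at position 1, ahead of the mauve process at position 7, and each of the other listed pairs likewise has the predecessor earlier in the sequence.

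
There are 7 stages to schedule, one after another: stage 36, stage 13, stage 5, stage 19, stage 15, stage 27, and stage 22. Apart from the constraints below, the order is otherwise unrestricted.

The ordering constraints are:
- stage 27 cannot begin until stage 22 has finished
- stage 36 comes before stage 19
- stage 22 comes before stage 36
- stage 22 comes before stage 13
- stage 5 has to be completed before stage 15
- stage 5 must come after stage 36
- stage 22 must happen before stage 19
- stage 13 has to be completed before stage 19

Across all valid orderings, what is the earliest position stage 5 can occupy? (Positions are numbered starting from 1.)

3

Every stage that must precede stage 5 has to come before it. Tracing all chains that end at stage 5, those stages are: stage 36, stage 22 — 2 in total.
So at minimum 2 stages come before stage 5, putting stage 5 no earlier than position 3. That position is achievable by scheduling exactly those predecessors first.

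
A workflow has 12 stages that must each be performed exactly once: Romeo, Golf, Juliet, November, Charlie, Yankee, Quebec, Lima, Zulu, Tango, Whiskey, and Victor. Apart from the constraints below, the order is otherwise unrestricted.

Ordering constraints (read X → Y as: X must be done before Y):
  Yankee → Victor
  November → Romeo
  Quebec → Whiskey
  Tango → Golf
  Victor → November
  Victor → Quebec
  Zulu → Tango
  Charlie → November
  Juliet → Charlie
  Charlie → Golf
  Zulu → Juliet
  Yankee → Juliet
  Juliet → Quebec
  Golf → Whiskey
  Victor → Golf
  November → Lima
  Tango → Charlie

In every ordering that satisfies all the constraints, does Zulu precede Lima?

Yes

Following the dependencies: Zulu → Tango → Charlie → November → Lima.
That forces Zulu before Lima in every valid schedule.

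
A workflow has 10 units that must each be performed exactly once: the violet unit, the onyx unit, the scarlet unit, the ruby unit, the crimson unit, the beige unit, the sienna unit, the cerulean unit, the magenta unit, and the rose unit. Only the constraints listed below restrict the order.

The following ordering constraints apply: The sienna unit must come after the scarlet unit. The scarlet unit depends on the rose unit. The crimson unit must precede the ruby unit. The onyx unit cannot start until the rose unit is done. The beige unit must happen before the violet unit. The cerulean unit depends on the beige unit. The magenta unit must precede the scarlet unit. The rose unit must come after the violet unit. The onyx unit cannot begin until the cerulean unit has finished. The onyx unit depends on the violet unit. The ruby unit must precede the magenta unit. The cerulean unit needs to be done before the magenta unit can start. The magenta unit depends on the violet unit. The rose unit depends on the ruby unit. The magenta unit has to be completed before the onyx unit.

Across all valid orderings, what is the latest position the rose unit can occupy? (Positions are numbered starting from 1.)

Every unit that must follow the rose unit has to come after it. Tracing all chains starting from the rose unit, those units are: the onyx unit, the scarlet unit, the sienna unit — 3 in total.
With 3 mandatory successors out of 10 units total, the latest slot for the rose unit is 10−3 = 7, and it's reachable by doing all non-successors before the rose unit.

7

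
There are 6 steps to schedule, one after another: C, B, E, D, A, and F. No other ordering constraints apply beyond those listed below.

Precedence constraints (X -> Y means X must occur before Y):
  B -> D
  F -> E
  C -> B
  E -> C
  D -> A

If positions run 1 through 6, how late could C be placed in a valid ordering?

Every step that must follow C has to come after it. Tracing all chains starting from C, those steps are: B, D, A — 3 in total.
With 3 mandatory successors out of 6 steps total, the latest slot for C is 6−3 = 3, and it's reachable by doing all non-successors before C.

3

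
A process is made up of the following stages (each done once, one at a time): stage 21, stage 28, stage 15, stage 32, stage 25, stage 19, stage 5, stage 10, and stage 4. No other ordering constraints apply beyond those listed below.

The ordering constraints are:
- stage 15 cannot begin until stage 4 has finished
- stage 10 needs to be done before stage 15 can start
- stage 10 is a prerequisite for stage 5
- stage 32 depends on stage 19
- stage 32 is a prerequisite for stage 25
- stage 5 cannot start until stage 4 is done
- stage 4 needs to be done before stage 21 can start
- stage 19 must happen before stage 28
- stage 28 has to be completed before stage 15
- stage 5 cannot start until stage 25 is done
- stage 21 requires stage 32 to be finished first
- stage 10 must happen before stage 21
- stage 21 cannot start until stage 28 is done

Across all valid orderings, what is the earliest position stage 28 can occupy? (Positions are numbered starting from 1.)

2

The only stage forced before stage 28 (directly or transitively) is stage 19.
With 1 mandatory predecessor, the earliest stage 28 can sit is position 1+1 = 2, and placing just that one first achieves it.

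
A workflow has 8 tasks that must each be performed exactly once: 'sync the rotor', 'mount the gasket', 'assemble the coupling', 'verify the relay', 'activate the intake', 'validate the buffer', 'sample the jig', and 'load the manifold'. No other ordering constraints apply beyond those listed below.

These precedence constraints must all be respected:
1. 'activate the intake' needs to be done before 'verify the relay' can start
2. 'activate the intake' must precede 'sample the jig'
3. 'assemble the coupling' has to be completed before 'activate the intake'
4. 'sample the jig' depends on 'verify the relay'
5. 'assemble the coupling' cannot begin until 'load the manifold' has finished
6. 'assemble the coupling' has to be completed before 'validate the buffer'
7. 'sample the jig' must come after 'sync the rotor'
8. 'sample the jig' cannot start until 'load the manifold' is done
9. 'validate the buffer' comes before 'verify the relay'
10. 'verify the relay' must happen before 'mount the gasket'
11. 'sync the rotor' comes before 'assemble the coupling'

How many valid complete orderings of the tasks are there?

The tasks with no prerequisites are 'sync the rotor', 'load the manifold'; any of them can be placed first.
Counting all ways to extend the partial order to a total order gives 8.

8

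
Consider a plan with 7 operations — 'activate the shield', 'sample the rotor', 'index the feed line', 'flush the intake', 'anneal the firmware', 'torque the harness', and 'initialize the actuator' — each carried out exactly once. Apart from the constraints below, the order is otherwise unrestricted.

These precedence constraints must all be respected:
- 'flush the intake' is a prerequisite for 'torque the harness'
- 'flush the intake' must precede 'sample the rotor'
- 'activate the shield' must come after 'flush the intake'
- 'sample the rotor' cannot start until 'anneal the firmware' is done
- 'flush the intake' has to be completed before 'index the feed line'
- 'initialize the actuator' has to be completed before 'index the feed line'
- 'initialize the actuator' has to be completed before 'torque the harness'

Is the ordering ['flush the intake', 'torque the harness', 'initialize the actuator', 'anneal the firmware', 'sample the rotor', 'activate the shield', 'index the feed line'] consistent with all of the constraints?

No

Here 'initialize the actuator' comes after 'torque the harness'.
That contradicts the constraint that 'initialize the actuator' must precede 'torque the harness'.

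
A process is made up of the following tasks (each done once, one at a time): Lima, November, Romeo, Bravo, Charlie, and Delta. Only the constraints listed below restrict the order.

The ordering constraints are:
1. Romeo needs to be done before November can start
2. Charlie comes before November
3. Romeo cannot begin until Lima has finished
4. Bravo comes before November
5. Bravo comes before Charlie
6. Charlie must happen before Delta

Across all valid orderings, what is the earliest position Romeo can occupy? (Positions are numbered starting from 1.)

Working backwards through the constraints from Romeo, its only required predecessor is Lima.
With 1 mandatory predecessor, the earliest Romeo can sit is position 1+1 = 2, and placing just that one first achieves it.

2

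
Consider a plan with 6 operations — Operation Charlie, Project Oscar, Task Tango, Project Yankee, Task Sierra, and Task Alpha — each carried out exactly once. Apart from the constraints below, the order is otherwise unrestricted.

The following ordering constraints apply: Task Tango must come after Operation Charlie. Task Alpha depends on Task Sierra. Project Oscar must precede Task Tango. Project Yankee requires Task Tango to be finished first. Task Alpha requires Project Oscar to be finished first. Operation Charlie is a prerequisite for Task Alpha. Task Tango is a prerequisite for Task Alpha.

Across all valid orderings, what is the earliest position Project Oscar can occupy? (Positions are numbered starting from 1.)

1

Nothing is required before Project Oscar; it can be the very first operation.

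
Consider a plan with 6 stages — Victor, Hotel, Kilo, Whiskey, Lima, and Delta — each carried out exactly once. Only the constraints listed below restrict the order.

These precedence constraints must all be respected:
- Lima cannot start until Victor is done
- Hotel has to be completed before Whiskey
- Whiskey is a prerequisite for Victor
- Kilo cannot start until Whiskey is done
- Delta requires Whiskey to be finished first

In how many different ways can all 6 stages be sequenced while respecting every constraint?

Only Hotel has no prerequisites, so it must go first.
Systematically extending each partial ordering one stage at a time and counting, there are 12 complete orderings.

12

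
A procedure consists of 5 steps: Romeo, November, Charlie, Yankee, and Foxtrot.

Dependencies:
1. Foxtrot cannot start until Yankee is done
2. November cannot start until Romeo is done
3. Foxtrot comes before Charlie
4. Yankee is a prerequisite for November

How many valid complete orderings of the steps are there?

9

2 steps have no prerequisites (Romeo, Yankee), so any of them could come first.
Systematically extending each partial ordering one step at a time and counting, there are 9 complete orderings.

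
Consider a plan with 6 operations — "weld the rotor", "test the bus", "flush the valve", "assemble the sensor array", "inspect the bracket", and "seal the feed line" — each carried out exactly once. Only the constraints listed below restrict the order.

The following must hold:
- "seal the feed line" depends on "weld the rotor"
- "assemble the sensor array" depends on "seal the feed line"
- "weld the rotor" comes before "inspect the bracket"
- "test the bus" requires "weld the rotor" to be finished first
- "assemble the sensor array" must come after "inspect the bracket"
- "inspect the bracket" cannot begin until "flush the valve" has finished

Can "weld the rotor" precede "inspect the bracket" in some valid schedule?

Every valid ordering already has "weld the rotor" before "inspect the bracket" (the constraints require it), so in particular at least one does.

Yes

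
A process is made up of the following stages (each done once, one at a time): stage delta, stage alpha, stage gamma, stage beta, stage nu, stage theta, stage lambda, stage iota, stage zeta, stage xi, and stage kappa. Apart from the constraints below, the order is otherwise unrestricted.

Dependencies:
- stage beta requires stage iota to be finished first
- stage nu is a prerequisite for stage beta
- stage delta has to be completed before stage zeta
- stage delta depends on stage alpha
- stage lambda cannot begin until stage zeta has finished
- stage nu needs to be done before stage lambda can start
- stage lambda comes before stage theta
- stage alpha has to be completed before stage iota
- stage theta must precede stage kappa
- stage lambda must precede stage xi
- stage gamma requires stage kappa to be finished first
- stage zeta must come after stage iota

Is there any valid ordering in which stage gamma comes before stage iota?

No

Following stage iota → stage zeta → stage lambda → stage theta → stage kappa → stage gamma, stage iota must precede stage gamma in every valid ordering.
Hence stage gamma can never be scheduled before stage iota.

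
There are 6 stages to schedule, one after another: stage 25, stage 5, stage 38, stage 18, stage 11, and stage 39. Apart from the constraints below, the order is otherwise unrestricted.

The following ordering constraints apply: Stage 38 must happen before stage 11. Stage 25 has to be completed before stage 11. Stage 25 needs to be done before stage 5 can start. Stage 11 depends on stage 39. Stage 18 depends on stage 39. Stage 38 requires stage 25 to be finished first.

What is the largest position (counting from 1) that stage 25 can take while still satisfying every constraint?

Following every chain forward from stage 25, the stages that must come later are stage 5, stage 38, stage 11 — 3 of them.
With 3 mandatory successors out of 6 stages total, the latest slot for stage 25 is 6−3 = 3, and it's reachable by doing all non-successors before stage 25.

3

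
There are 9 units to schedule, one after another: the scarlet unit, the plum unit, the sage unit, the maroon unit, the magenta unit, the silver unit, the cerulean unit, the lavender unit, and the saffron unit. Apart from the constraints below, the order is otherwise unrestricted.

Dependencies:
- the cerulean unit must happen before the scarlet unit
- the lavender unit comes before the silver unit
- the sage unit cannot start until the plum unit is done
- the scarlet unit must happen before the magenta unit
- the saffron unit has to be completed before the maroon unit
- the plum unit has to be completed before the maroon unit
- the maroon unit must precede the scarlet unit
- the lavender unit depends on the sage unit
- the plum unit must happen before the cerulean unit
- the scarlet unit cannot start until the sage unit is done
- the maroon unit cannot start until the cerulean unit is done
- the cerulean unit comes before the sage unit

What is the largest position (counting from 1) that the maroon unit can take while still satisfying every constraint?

7

Following every chain forward from the maroon unit, the units that must come later are the scarlet unit, the magenta unit — 2 of them.
So at least 2 units follow the maroon unit, putting the maroon unit no later than position 7. That position is achievable by scheduling everything else first.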